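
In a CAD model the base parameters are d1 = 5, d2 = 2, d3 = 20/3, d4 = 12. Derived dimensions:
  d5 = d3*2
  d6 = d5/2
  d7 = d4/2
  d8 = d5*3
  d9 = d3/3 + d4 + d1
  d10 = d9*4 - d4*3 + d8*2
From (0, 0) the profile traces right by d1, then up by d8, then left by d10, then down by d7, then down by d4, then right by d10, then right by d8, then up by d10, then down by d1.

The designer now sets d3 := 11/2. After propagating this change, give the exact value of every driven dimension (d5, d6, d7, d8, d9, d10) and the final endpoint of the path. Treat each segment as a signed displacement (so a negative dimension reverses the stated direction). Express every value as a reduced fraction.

d5 = 11
d6 = 11/2
d7 = 6
d8 = 33
d9 = 113/6
d10 = 316/3
endpoint = (38, 346/3)

Apply edit: d3 := 11/2
  d5 = d3*2 = 11
  d6 = d5/2 = 11/2
  d7 = d4/2 = 6
  d8 = d5*3 = 33
  d9 = d3/3 + d4 + d1 = 113/6
  d10 = d9*4 - d4*3 + d8*2 = 316/3
Walk from origin (0, 0):
  seg 1: right by d1 = 5 → (5, 0)
  seg 2: up by d8 = 33 → (5, 33)
  seg 3: left by d10 = 316/3 → (-301/3, 33)
  seg 4: down by d7 = 6 → (-301/3, 27)
  seg 5: down by d4 = 12 → (-301/3, 15)
  seg 6: right by d10 = 316/3 → (5, 15)
  seg 7: right by d8 = 33 → (38, 15)
  seg 8: up by d10 = 316/3 → (38, 361/3)
  seg 9: down by d1 = 5 → (38, 346/3)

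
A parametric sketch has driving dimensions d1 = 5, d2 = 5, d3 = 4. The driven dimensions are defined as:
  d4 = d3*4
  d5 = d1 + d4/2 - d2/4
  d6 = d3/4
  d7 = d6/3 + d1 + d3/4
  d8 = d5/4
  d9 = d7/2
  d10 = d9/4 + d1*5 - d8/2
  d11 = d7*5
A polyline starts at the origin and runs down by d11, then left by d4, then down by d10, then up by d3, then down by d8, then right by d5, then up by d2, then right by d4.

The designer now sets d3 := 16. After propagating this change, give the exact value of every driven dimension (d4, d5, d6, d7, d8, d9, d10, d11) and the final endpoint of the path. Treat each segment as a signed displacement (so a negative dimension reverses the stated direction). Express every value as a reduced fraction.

Apply edit: d3 := 16
  d4 = d3*4 = 64
  d5 = d1 + d4/2 - d2/4 = 143/4
  d6 = d3/4 = 4
  d7 = d6/3 + d1 + d3/4 = 31/3
  d8 = d5/4 = 143/16
  d9 = d7/2 = 31/6
  d10 = d9/4 + d1*5 - d8/2 = 2095/96
  d11 = d7*5 = 155/3
Walk from origin (0, 0):
  seg 1: down by d11 = 155/3 → (0, -155/3)
  seg 2: left by d4 = 64 → (-64, -155/3)
  seg 3: down by d10 = 2095/96 → (-64, -7055/96)
  seg 4: up by d3 = 16 → (-64, -5519/96)
  seg 5: down by d8 = 143/16 → (-64, -6377/96)
  seg 6: right by d5 = 143/4 → (-113/4, -6377/96)
  seg 7: up by d2 = 5 → (-113/4, -5897/96)
  seg 8: right by d4 = 64 → (143/4, -5897/96)

d4 = 64
d5 = 143/4
d6 = 4
d7 = 31/3
d8 = 143/16
d9 = 31/6
d10 = 2095/96
d11 = 155/3
endpoint = (143/4, -5897/96)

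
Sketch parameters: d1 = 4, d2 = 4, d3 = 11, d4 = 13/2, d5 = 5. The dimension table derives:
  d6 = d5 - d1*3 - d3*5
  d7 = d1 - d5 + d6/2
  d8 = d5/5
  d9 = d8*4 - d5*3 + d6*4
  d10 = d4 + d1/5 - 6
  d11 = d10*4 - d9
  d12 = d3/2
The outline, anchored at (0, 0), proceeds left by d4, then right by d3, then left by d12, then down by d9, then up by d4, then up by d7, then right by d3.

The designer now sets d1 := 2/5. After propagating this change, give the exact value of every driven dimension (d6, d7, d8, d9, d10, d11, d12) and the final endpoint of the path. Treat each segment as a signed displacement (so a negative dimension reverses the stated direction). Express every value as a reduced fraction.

d6 = -256/5
d7 = -151/5
d8 = 1
d9 = -1079/5
d10 = 29/50
d11 = 5453/25
d12 = 11/2
endpoint = (10, 1921/10)

Apply edit: d1 := 2/5
  d6 = d5 - d1*3 - d3*5 = -256/5
  d7 = d1 - d5 + d6/2 = -151/5
  d8 = d5/5 = 1
  d9 = d8*4 - d5*3 + d6*4 = -1079/5
  d10 = d4 + d1/5 - 6 = 29/50
  d11 = d10*4 - d9 = 5453/25
  d12 = d3/2 = 11/2
Walk from origin (0, 0):
  seg 1: left by d4 = 13/2 → (-13/2, 0)
  seg 2: right by d3 = 11 → (9/2, 0)
  seg 3: left by d12 = 11/2 → (-1, 0)
  seg 4: down by d9 = -1079/5 → (-1, 1079/5)
  seg 5: up by d4 = 13/2 → (-1, 2223/10)
  seg 6: up by d7 = -151/5 → (-1, 1921/10)
  seg 7: right by d3 = 11 → (10, 1921/10)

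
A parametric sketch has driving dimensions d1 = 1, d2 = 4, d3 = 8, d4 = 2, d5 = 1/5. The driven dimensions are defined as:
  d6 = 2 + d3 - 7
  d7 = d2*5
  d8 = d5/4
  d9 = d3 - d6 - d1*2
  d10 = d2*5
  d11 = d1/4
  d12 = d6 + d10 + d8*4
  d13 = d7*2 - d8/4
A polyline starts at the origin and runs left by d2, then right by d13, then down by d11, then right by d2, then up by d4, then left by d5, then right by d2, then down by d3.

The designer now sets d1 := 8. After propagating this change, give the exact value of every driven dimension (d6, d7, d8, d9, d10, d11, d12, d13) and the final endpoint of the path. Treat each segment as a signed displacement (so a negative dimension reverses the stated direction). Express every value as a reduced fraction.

Apply edit: d1 := 8
  d6 = 2 + d3 - 7 = 3
  d7 = d2*5 = 20
  d8 = d5/4 = 1/20
  d9 = d3 - d6 - d1*2 = -11
  d10 = d2*5 = 20
  d11 = d1/4 = 2
  d12 = d6 + d10 + d8*4 = 116/5
  d13 = d7*2 - d8/4 = 3199/80
Walk from origin (0, 0):
  seg 1: left by d2 = 4 → (-4, 0)
  seg 2: right by d13 = 3199/80 → (2879/80, 0)
  seg 3: down by d11 = 2 → (2879/80, -2)
  seg 4: right by d2 = 4 → (3199/80, -2)
  seg 5: up by d4 = 2 → (3199/80, 0)
  seg 6: left by d5 = 1/5 → (3183/80, 0)
  seg 7: right by d2 = 4 → (3503/80, 0)
  seg 8: down by d3 = 8 → (3503/80, -8)

d6 = 3
d7 = 20
d8 = 1/20
d9 = -11
d10 = 20
d11 = 2
d12 = 116/5
d13 = 3199/80
endpoint = (3503/80, -8)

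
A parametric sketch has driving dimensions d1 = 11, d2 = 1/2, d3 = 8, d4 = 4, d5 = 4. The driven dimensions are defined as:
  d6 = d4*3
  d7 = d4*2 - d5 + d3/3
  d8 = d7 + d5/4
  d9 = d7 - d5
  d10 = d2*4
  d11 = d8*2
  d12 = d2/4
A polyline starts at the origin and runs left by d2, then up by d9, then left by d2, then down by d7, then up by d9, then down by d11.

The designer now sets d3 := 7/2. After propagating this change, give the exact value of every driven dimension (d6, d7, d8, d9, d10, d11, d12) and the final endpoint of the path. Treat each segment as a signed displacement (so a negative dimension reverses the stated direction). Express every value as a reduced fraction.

d6 = 12
d7 = 31/6
d8 = 37/6
d9 = 7/6
d10 = 2
d11 = 37/3
d12 = 1/8
endpoint = (-1, -91/6)

Apply edit: d3 := 7/2
  d6 = d4*3 = 12
  d7 = d4*2 - d5 + d3/3 = 31/6
  d8 = d7 + d5/4 = 37/6
  d9 = d7 - d5 = 7/6
  d10 = d2*4 = 2
  d11 = d8*2 = 37/3
  d12 = d2/4 = 1/8
Walk from origin (0, 0):
  seg 1: left by d2 = 1/2 → (-1/2, 0)
  seg 2: up by d9 = 7/6 → (-1/2, 7/6)
  seg 3: left by d2 = 1/2 → (-1, 7/6)
  seg 4: down by d7 = 31/6 → (-1, -4)
  seg 5: up by d9 = 7/6 → (-1, -17/6)
  seg 6: down by d11 = 37/3 → (-1, -91/6)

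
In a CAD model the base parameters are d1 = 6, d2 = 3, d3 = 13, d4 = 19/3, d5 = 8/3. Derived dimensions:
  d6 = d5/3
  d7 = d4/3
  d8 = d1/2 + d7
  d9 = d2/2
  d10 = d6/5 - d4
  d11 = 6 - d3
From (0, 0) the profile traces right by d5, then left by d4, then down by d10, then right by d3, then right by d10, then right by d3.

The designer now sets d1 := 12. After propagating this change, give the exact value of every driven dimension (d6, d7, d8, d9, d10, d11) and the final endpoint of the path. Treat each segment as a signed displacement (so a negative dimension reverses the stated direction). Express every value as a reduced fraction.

Apply edit: d1 := 12
  d6 = d5/3 = 8/9
  d7 = d4/3 = 19/9
  d8 = d1/2 + d7 = 73/9
  d9 = d2/2 = 3/2
  d10 = d6/5 - d4 = -277/45
  d11 = 6 - d3 = -7
Walk from origin (0, 0):
  seg 1: right by d5 = 8/3 → (8/3, 0)
  seg 2: left by d4 = 19/3 → (-11/3, 0)
  seg 3: down by d10 = -277/45 → (-11/3, 277/45)
  seg 4: right by d3 = 13 → (28/3, 277/45)
  seg 5: right by d10 = -277/45 → (143/45, 277/45)
  seg 6: right by d3 = 13 → (728/45, 277/45)

d6 = 8/9
d7 = 19/9
d8 = 73/9
d9 = 3/2
d10 = -277/45
d11 = -7
endpoint = (728/45, 277/45)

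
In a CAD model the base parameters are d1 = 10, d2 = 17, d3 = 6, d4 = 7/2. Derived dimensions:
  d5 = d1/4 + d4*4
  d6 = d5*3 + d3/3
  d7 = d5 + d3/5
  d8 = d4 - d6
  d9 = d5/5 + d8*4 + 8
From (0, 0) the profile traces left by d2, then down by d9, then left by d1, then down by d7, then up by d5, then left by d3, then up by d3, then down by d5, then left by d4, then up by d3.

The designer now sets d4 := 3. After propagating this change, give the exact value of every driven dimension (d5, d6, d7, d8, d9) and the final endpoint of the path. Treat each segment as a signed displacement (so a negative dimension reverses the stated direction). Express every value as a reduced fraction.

d5 = 29/2
d6 = 91/2
d7 = 157/10
d8 = -85/2
d9 = -1591/10
endpoint = (-36, 777/5)

Apply edit: d4 := 3
  d5 = d1/4 + d4*4 = 29/2
  d6 = d5*3 + d3/3 = 91/2
  d7 = d5 + d3/5 = 157/10
  d8 = d4 - d6 = -85/2
  d9 = d5/5 + d8*4 + 8 = -1591/10
Walk from origin (0, 0):
  seg 1: left by d2 = 17 → (-17, 0)
  seg 2: down by d9 = -1591/10 → (-17, 1591/10)
  seg 3: left by d1 = 10 → (-27, 1591/10)
  seg 4: down by d7 = 157/10 → (-27, 717/5)
  seg 5: up by d5 = 29/2 → (-27, 1579/10)
  seg 6: left by d3 = 6 → (-33, 1579/10)
  seg 7: up by d3 = 6 → (-33, 1639/10)
  seg 8: down by d5 = 29/2 → (-33, 747/5)
  seg 9: left by d4 = 3 → (-36, 747/5)
  seg 10: up by d3 = 6 → (-36, 777/5)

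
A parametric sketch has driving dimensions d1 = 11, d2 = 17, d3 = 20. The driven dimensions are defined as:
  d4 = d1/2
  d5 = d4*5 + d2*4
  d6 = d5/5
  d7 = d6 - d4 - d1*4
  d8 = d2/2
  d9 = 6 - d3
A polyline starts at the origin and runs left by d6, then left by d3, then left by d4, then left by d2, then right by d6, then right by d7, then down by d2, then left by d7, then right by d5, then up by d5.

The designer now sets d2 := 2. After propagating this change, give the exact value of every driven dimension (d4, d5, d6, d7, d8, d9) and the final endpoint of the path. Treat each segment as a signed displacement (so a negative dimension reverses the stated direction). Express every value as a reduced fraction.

Apply edit: d2 := 2
  d4 = d1/2 = 11/2
  d5 = d4*5 + d2*4 = 71/2
  d6 = d5/5 = 71/10
  d7 = d6 - d4 - d1*4 = -212/5
  d8 = d2/2 = 1
  d9 = 6 - d3 = -14
Walk from origin (0, 0):
  seg 1: left by d6 = 71/10 → (-71/10, 0)
  seg 2: left by d3 = 20 → (-271/10, 0)
  seg 3: left by d4 = 11/2 → (-163/5, 0)
  seg 4: left by d2 = 2 → (-173/5, 0)
  seg 5: right by d6 = 71/10 → (-55/2, 0)
  seg 6: right by d7 = -212/5 → (-699/10, 0)
  seg 7: down by d2 = 2 → (-699/10, -2)
  seg 8: left by d7 = -212/5 → (-55/2, -2)
  seg 9: right by d5 = 71/2 → (8, -2)
  seg 10: up by d5 = 71/2 → (8, 67/2)

d4 = 11/2
d5 = 71/2
d6 = 71/10
d7 = -212/5
d8 = 1
d9 = -14
endpoint = (8, 67/2)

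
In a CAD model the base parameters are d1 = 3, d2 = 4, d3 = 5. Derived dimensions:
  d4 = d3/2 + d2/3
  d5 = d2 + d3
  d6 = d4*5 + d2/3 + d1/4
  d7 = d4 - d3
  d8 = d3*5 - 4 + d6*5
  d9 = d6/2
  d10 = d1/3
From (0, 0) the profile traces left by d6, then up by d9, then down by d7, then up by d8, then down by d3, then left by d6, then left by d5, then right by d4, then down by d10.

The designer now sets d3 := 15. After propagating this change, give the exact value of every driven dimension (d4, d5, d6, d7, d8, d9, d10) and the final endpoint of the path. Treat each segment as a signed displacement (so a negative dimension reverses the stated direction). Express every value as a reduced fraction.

d4 = 53/6
d5 = 19
d6 = 185/4
d7 = -37/6
d8 = 1209/4
d9 = 185/8
d10 = 1
endpoint = (-308/3, 7573/24)

Apply edit: d3 := 15
  d4 = d3/2 + d2/3 = 53/6
  d5 = d2 + d3 = 19
  d6 = d4*5 + d2/3 + d1/4 = 185/4
  d7 = d4 - d3 = -37/6
  d8 = d3*5 - 4 + d6*5 = 1209/4
  d9 = d6/2 = 185/8
  d10 = d1/3 = 1
Walk from origin (0, 0):
  seg 1: left by d6 = 185/4 → (-185/4, 0)
  seg 2: up by d9 = 185/8 → (-185/4, 185/8)
  seg 3: down by d7 = -37/6 → (-185/4, 703/24)
  seg 4: up by d8 = 1209/4 → (-185/4, 7957/24)
  seg 5: down by d3 = 15 → (-185/4, 7597/24)
  seg 6: left by d6 = 185/4 → (-185/2, 7597/24)
  seg 7: left by d5 = 19 → (-223/2, 7597/24)
  seg 8: right by d4 = 53/6 → (-308/3, 7597/24)
  seg 9: down by d10 = 1 → (-308/3, 7573/24)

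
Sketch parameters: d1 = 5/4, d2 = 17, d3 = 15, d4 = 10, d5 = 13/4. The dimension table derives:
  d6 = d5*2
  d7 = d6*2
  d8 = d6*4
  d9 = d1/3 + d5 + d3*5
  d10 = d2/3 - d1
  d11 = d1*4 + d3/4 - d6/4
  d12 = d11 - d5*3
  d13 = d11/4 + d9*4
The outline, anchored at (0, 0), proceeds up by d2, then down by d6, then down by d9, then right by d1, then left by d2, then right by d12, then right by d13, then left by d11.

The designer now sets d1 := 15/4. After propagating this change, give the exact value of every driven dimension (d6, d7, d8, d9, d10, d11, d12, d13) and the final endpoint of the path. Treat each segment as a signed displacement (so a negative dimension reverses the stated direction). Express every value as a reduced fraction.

d6 = 13/2
d7 = 13
d8 = 26
d9 = 159/2
d10 = 23/12
d11 = 137/8
d12 = 59/8
d13 = 10313/32
endpoint = (9577/32, -69)

Apply edit: d1 := 15/4
  d6 = d5*2 = 13/2
  d7 = d6*2 = 13
  d8 = d6*4 = 26
  d9 = d1/3 + d5 + d3*5 = 159/2
  d10 = d2/3 - d1 = 23/12
  d11 = d1*4 + d3/4 - d6/4 = 137/8
  d12 = d11 - d5*3 = 59/8
  d13 = d11/4 + d9*4 = 10313/32
Walk from origin (0, 0):
  seg 1: up by d2 = 17 → (0, 17)
  seg 2: down by d6 = 13/2 → (0, 21/2)
  seg 3: down by d9 = 159/2 → (0, -69)
  seg 4: right by d1 = 15/4 → (15/4, -69)
  seg 5: left by d2 = 17 → (-53/4, -69)
  seg 6: right by d12 = 59/8 → (-47/8, -69)
  seg 7: right by d13 = 10313/32 → (10125/32, -69)
  seg 8: left by d11 = 137/8 → (9577/32, -69)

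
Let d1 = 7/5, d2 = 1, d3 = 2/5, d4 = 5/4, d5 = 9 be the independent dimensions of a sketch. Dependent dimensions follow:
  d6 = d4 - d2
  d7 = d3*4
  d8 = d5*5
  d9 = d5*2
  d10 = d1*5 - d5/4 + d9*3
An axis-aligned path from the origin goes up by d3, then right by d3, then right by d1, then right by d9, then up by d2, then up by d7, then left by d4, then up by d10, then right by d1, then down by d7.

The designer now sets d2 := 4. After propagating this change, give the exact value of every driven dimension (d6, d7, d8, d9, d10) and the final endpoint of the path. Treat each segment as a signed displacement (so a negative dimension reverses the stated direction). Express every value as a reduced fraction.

Apply edit: d2 := 4
  d6 = d4 - d2 = -11/4
  d7 = d3*4 = 8/5
  d8 = d5*5 = 45
  d9 = d5*2 = 18
  d10 = d1*5 - d5/4 + d9*3 = 235/4
Walk from origin (0, 0):
  seg 1: up by d3 = 2/5 → (0, 2/5)
  seg 2: right by d3 = 2/5 → (2/5, 2/5)
  seg 3: right by d1 = 7/5 → (9/5, 2/5)
  seg 4: right by d9 = 18 → (99/5, 2/5)
  seg 5: up by d2 = 4 → (99/5, 22/5)
  seg 6: up by d7 = 8/5 → (99/5, 6)
  seg 7: left by d4 = 5/4 → (371/20, 6)
  seg 8: up by d10 = 235/4 → (371/20, 259/4)
  seg 9: right by d1 = 7/5 → (399/20, 259/4)
  seg 10: down by d7 = 8/5 → (399/20, 1263/20)

d6 = -11/4
d7 = 8/5
d8 = 45
d9 = 18
d10 = 235/4
endpoint = (399/20, 1263/20)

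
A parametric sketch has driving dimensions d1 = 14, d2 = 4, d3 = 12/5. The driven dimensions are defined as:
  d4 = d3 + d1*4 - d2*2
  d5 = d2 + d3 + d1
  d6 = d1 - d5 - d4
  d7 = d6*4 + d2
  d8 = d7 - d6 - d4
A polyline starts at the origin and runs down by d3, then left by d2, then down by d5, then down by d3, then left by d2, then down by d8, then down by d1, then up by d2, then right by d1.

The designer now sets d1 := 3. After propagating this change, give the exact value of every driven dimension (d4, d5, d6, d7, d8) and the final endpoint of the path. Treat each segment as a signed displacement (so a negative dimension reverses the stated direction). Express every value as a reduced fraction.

d4 = 32/5
d5 = 47/5
d6 = -64/5
d7 = -236/5
d8 = -204/5
endpoint = (-5, 138/5)

Apply edit: d1 := 3
  d4 = d3 + d1*4 - d2*2 = 32/5
  d5 = d2 + d3 + d1 = 47/5
  d6 = d1 - d5 - d4 = -64/5
  d7 = d6*4 + d2 = -236/5
  d8 = d7 - d6 - d4 = -204/5
Walk from origin (0, 0):
  seg 1: down by d3 = 12/5 → (0, -12/5)
  seg 2: left by d2 = 4 → (-4, -12/5)
  seg 3: down by d5 = 47/5 → (-4, -59/5)
  seg 4: down by d3 = 12/5 → (-4, -71/5)
  seg 5: left by d2 = 4 → (-8, -71/5)
  seg 6: down by d8 = -204/5 → (-8, 133/5)
  seg 7: down by d1 = 3 → (-8, 118/5)
  seg 8: up by d2 = 4 → (-8, 138/5)
  seg 9: right by d1 = 3 → (-5, 138/5)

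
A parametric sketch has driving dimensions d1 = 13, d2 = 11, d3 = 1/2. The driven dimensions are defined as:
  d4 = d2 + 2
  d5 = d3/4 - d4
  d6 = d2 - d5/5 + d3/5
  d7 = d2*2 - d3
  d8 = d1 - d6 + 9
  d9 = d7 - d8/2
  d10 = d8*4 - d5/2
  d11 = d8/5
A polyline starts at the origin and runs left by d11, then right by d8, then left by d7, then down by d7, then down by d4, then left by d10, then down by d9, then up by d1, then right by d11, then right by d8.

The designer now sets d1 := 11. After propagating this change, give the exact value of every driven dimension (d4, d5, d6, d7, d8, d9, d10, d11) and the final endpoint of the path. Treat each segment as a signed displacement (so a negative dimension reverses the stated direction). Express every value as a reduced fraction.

Apply edit: d1 := 11
  d4 = d2 + 2 = 13
  d5 = d3/4 - d4 = -103/8
  d6 = d2 - d5/5 + d3/5 = 547/40
  d7 = d2*2 - d3 = 43/2
  d8 = d1 - d6 + 9 = 253/40
  d9 = d7 - d8/2 = 1467/80
  d10 = d8*4 - d5/2 = 2539/80
  d11 = d8/5 = 253/200
Walk from origin (0, 0):
  seg 1: left by d11 = 253/200 → (-253/200, 0)
  seg 2: right by d8 = 253/40 → (253/50, 0)
  seg 3: left by d7 = 43/2 → (-411/25, 0)
  seg 4: down by d7 = 43/2 → (-411/25, -43/2)
  seg 5: down by d4 = 13 → (-411/25, -69/2)
  seg 6: left by d10 = 2539/80 → (-19271/400, -69/2)
  seg 7: down by d9 = 1467/80 → (-19271/400, -4227/80)
  seg 8: up by d1 = 11 → (-19271/400, -3347/80)
  seg 9: right by d11 = 253/200 → (-3753/80, -3347/80)
  seg 10: right by d8 = 253/40 → (-3247/80, -3347/80)

d4 = 13
d5 = -103/8
d6 = 547/40
d7 = 43/2
d8 = 253/40
d9 = 1467/80
d10 = 2539/80
d11 = 253/200
endpoint = (-3247/80, -3347/80)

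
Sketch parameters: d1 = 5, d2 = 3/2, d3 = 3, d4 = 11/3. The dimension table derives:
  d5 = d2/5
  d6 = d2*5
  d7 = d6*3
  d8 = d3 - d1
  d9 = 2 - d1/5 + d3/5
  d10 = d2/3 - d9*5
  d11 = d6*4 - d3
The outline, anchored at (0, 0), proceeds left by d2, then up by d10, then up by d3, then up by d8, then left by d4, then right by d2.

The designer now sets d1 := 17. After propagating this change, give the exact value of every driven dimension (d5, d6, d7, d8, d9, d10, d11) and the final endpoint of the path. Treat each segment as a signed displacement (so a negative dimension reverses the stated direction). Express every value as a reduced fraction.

d5 = 3/10
d6 = 15/2
d7 = 45/2
d8 = -14
d9 = -4/5
d10 = 9/2
d11 = 27
endpoint = (-11/3, -13/2)

Apply edit: d1 := 17
  d5 = d2/5 = 3/10
  d6 = d2*5 = 15/2
  d7 = d6*3 = 45/2
  d8 = d3 - d1 = -14
  d9 = 2 - d1/5 + d3/5 = -4/5
  d10 = d2/3 - d9*5 = 9/2
  d11 = d6*4 - d3 = 27
Walk from origin (0, 0):
  seg 1: left by d2 = 3/2 → (-3/2, 0)
  seg 2: up by d10 = 9/2 → (-3/2, 9/2)
  seg 3: up by d3 = 3 → (-3/2, 15/2)
  seg 4: up by d8 = -14 → (-3/2, -13/2)
  seg 5: left by d4 = 11/3 → (-31/6, -13/2)
  seg 6: right by d2 = 3/2 → (-11/3, -13/2)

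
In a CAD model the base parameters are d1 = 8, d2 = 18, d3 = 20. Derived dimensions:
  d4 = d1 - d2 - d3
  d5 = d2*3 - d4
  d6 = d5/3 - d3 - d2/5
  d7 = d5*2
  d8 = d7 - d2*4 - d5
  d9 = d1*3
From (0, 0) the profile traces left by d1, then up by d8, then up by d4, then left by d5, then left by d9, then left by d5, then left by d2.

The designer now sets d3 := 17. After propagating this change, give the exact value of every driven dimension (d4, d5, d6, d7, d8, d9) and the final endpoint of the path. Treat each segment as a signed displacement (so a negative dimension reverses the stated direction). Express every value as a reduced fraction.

d4 = -27
d5 = 81
d6 = 32/5
d7 = 162
d8 = 9
d9 = 24
endpoint = (-212, -18)

Apply edit: d3 := 17
  d4 = d1 - d2 - d3 = -27
  d5 = d2*3 - d4 = 81
  d6 = d5/3 - d3 - d2/5 = 32/5
  d7 = d5*2 = 162
  d8 = d7 - d2*4 - d5 = 9
  d9 = d1*3 = 24
Walk from origin (0, 0):
  seg 1: left by d1 = 8 → (-8, 0)
  seg 2: up by d8 = 9 → (-8, 9)
  seg 3: up by d4 = -27 → (-8, -18)
  seg 4: left by d5 = 81 → (-89, -18)
  seg 5: left by d9 = 24 → (-113, -18)
  seg 6: left by d5 = 81 → (-194, -18)
  seg 7: left by d2 = 18 → (-212, -18)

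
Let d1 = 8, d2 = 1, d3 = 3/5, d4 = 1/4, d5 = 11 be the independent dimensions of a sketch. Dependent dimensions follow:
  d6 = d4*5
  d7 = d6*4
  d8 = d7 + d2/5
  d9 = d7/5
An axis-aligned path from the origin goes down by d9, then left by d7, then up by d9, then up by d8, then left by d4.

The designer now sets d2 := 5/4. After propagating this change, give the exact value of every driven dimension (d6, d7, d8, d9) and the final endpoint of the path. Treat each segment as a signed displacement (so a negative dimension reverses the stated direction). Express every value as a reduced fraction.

Apply edit: d2 := 5/4
  d6 = d4*5 = 5/4
  d7 = d6*4 = 5
  d8 = d7 + d2/5 = 21/4
  d9 = d7/5 = 1
Walk from origin (0, 0):
  seg 1: down by d9 = 1 → (0, -1)
  seg 2: left by d7 = 5 → (-5, -1)
  seg 3: up by d9 = 1 → (-5, 0)
  seg 4: up by d8 = 21/4 → (-5, 21/4)
  seg 5: left by d4 = 1/4 → (-21/4, 21/4)

d6 = 5/4
d7 = 5
d8 = 21/4
d9 = 1
endpoint = (-21/4, 21/4)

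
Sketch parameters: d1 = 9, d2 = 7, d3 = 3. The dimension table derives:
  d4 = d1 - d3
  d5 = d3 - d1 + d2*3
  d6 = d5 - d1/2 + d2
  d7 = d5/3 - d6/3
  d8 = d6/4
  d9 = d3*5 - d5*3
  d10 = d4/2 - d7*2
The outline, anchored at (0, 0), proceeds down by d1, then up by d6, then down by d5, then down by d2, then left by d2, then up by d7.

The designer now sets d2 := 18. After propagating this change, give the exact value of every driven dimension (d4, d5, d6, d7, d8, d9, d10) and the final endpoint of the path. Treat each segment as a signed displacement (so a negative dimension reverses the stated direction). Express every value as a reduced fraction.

Apply edit: d2 := 18
  d4 = d1 - d3 = 6
  d5 = d3 - d1 + d2*3 = 48
  d6 = d5 - d1/2 + d2 = 123/2
  d7 = d5/3 - d6/3 = -9/2
  d8 = d6/4 = 123/8
  d9 = d3*5 - d5*3 = -129
  d10 = d4/2 - d7*2 = 12
Walk from origin (0, 0):
  seg 1: down by d1 = 9 → (0, -9)
  seg 2: up by d6 = 123/2 → (0, 105/2)
  seg 3: down by d5 = 48 → (0, 9/2)
  seg 4: down by d2 = 18 → (0, -27/2)
  seg 5: left by d2 = 18 → (-18, -27/2)
  seg 6: up by d7 = -9/2 → (-18, -18)

d4 = 6
d5 = 48
d6 = 123/2
d7 = -9/2
d8 = 123/8
d9 = -129
d10 = 12
endpoint = (-18, -18)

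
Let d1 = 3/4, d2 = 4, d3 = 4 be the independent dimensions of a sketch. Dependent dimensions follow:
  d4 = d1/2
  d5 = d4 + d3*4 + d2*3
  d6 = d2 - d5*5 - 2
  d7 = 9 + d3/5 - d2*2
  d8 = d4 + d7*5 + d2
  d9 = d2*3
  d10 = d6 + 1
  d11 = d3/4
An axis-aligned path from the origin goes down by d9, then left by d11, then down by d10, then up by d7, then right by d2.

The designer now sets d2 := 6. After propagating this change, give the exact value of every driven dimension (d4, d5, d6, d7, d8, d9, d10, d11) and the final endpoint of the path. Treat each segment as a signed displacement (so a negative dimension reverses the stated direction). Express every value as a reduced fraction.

d4 = 3/8
d5 = 275/8
d6 = -1343/8
d7 = -11/5
d8 = -37/8
d9 = 18
d10 = -1335/8
d11 = 1
endpoint = (5, 5867/40)

Apply edit: d2 := 6
  d4 = d1/2 = 3/8
  d5 = d4 + d3*4 + d2*3 = 275/8
  d6 = d2 - d5*5 - 2 = -1343/8
  d7 = 9 + d3/5 - d2*2 = -11/5
  d8 = d4 + d7*5 + d2 = -37/8
  d9 = d2*3 = 18
  d10 = d6 + 1 = -1335/8
  d11 = d3/4 = 1
Walk from origin (0, 0):
  seg 1: down by d9 = 18 → (0, -18)
  seg 2: left by d11 = 1 → (-1, -18)
  seg 3: down by d10 = -1335/8 → (-1, 1191/8)
  seg 4: up by d7 = -11/5 → (-1, 5867/40)
  seg 5: right by d2 = 6 → (5, 5867/40)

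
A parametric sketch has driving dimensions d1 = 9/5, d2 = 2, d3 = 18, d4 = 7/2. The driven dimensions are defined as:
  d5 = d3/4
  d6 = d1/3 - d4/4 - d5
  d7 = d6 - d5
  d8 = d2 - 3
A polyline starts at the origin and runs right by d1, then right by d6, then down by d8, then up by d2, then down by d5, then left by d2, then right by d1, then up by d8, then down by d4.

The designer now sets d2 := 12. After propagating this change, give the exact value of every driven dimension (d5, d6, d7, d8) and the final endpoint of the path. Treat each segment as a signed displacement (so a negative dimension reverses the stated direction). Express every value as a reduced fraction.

Apply edit: d2 := 12
  d5 = d3/4 = 9/2
  d6 = d1/3 - d4/4 - d5 = -191/40
  d7 = d6 - d5 = -371/40
  d8 = d2 - 3 = 9
Walk from origin (0, 0):
  seg 1: right by d1 = 9/5 → (9/5, 0)
  seg 2: right by d6 = -191/40 → (-119/40, 0)
  seg 3: down by d8 = 9 → (-119/40, -9)
  seg 4: up by d2 = 12 → (-119/40, 3)
  seg 5: down by d5 = 9/2 → (-119/40, -3/2)
  seg 6: left by d2 = 12 → (-599/40, -3/2)
  seg 7: right by d1 = 9/5 → (-527/40, -3/2)
  seg 8: up by d8 = 9 → (-527/40, 15/2)
  seg 9: down by d4 = 7/2 → (-527/40, 4)

d5 = 9/2
d6 = -191/40
d7 = -371/40
d8 = 9
endpoint = (-527/40, 4)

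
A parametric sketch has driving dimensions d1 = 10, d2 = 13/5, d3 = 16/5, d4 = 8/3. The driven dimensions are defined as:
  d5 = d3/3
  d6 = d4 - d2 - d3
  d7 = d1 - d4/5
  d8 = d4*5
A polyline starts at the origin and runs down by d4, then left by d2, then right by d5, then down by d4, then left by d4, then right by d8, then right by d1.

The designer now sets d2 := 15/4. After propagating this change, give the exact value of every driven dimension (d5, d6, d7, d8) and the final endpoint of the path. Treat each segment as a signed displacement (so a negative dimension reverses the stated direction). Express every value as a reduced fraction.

d5 = 16/15
d6 = -257/60
d7 = 142/15
d8 = 40/3
endpoint = (1079/60, -16/3)

Apply edit: d2 := 15/4
  d5 = d3/3 = 16/15
  d6 = d4 - d2 - d3 = -257/60
  d7 = d1 - d4/5 = 142/15
  d8 = d4*5 = 40/3
Walk from origin (0, 0):
  seg 1: down by d4 = 8/3 → (0, -8/3)
  seg 2: left by d2 = 15/4 → (-15/4, -8/3)
  seg 3: right by d5 = 16/15 → (-161/60, -8/3)
  seg 4: down by d4 = 8/3 → (-161/60, -16/3)
  seg 5: left by d4 = 8/3 → (-107/20, -16/3)
  seg 6: right by d8 = 40/3 → (479/60, -16/3)
  seg 7: right by d1 = 10 → (1079/60, -16/3)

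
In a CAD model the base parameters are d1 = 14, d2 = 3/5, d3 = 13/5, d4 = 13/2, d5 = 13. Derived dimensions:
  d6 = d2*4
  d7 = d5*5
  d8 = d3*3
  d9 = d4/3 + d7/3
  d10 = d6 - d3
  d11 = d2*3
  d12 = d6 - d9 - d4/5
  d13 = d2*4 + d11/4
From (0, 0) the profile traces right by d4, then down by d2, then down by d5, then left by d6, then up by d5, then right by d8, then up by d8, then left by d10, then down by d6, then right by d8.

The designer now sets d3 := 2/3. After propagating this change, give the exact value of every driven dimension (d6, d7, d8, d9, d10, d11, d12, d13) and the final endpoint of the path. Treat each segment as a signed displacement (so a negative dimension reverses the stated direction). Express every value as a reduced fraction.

Apply edit: d3 := 2/3
  d6 = d2*4 = 12/5
  d7 = d5*5 = 65
  d8 = d3*3 = 2
  d9 = d4/3 + d7/3 = 143/6
  d10 = d6 - d3 = 26/15
  d11 = d2*3 = 9/5
  d12 = d6 - d9 - d4/5 = -341/15
  d13 = d2*4 + d11/4 = 57/20
Walk from origin (0, 0):
  seg 1: right by d4 = 13/2 → (13/2, 0)
  seg 2: down by d2 = 3/5 → (13/2, -3/5)
  seg 3: down by d5 = 13 → (13/2, -68/5)
  seg 4: left by d6 = 12/5 → (41/10, -68/5)
  seg 5: up by d5 = 13 → (41/10, -3/5)
  seg 6: right by d8 = 2 → (61/10, -3/5)
  seg 7: up by d8 = 2 → (61/10, 7/5)
  seg 8: left by d10 = 26/15 → (131/30, 7/5)
  seg 9: down by d6 = 12/5 → (131/30, -1)
  seg 10: right by d8 = 2 → (191/30, -1)

d6 = 12/5
d7 = 65
d8 = 2
d9 = 143/6
d10 = 26/15
d11 = 9/5
d12 = -341/15
d13 = 57/20
endpoint = (191/30, -1)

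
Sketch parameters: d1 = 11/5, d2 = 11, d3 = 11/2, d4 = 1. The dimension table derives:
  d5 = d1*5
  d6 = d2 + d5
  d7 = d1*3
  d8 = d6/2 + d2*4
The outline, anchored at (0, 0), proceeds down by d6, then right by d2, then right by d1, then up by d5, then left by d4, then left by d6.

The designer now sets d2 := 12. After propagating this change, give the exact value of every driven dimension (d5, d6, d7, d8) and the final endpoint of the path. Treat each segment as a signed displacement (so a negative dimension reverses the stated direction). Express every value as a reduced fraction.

d5 = 11
d6 = 23
d7 = 33/5
d8 = 119/2
endpoint = (-49/5, -12)

Apply edit: d2 := 12
  d5 = d1*5 = 11
  d6 = d2 + d5 = 23
  d7 = d1*3 = 33/5
  d8 = d6/2 + d2*4 = 119/2
Walk from origin (0, 0):
  seg 1: down by d6 = 23 → (0, -23)
  seg 2: right by d2 = 12 → (12, -23)
  seg 3: right by d1 = 11/5 → (71/5, -23)
  seg 4: up by d5 = 11 → (71/5, -12)
  seg 5: left by d4 = 1 → (66/5, -12)
  seg 6: left by d6 = 23 → (-49/5, -12)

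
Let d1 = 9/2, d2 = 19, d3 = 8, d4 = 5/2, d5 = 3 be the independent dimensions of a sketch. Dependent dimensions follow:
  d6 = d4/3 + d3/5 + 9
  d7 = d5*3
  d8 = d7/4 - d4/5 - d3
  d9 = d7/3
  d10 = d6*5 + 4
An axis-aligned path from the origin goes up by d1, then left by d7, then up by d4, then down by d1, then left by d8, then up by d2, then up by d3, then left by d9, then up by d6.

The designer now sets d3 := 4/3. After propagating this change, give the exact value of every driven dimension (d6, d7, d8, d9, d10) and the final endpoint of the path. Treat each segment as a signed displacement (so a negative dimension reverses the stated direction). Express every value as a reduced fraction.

d6 = 101/10
d7 = 9
d8 = 5/12
d9 = 3
d10 = 109/2
endpoint = (-149/12, 494/15)

Apply edit: d3 := 4/3
  d6 = d4/3 + d3/5 + 9 = 101/10
  d7 = d5*3 = 9
  d8 = d7/4 - d4/5 - d3 = 5/12
  d9 = d7/3 = 3
  d10 = d6*5 + 4 = 109/2
Walk from origin (0, 0):
  seg 1: up by d1 = 9/2 → (0, 9/2)
  seg 2: left by d7 = 9 → (-9, 9/2)
  seg 3: up by d4 = 5/2 → (-9, 7)
  seg 4: down by d1 = 9/2 → (-9, 5/2)
  seg 5: left by d8 = 5/12 → (-113/12, 5/2)
  seg 6: up by d2 = 19 → (-113/12, 43/2)
  seg 7: up by d3 = 4/3 → (-113/12, 137/6)
  seg 8: left by d9 = 3 → (-149/12, 137/6)
  seg 9: up by d6 = 101/10 → (-149/12, 494/15)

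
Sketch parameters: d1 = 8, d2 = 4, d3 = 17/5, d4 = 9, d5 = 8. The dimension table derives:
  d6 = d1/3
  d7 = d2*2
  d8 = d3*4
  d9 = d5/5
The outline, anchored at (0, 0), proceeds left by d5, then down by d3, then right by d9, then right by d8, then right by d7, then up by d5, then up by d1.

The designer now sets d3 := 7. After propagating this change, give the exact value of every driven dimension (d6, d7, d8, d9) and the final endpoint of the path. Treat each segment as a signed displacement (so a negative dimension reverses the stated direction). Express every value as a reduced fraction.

Apply edit: d3 := 7
  d6 = d1/3 = 8/3
  d7 = d2*2 = 8
  d8 = d3*4 = 28
  d9 = d5/5 = 8/5
Walk from origin (0, 0):
  seg 1: left by d5 = 8 → (-8, 0)
  seg 2: down by d3 = 7 → (-8, -7)
  seg 3: right by d9 = 8/5 → (-32/5, -7)
  seg 4: right by d8 = 28 → (108/5, -7)
  seg 5: right by d7 = 8 → (148/5, -7)
  seg 6: up by d5 = 8 → (148/5, 1)
  seg 7: up by d1 = 8 → (148/5, 9)

d6 = 8/3
d7 = 8
d8 = 28
d9 = 8/5
endpoint = (148/5, 9)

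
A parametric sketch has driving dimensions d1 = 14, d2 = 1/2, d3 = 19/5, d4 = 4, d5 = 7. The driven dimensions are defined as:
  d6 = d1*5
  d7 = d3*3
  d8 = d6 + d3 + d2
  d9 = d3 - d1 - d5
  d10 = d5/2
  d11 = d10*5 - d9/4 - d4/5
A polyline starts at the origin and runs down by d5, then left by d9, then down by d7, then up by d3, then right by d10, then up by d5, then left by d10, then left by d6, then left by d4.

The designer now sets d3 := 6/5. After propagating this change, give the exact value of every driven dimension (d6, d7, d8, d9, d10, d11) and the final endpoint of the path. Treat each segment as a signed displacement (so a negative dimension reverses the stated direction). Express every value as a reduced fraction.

Apply edit: d3 := 6/5
  d6 = d1*5 = 70
  d7 = d3*3 = 18/5
  d8 = d6 + d3 + d2 = 717/10
  d9 = d3 - d1 - d5 = -99/5
  d10 = d5/2 = 7/2
  d11 = d10*5 - d9/4 - d4/5 = 433/20
Walk from origin (0, 0):
  seg 1: down by d5 = 7 → (0, -7)
  seg 2: left by d9 = -99/5 → (99/5, -7)
  seg 3: down by d7 = 18/5 → (99/5, -53/5)
  seg 4: up by d3 = 6/5 → (99/5, -47/5)
  seg 5: right by d10 = 7/2 → (233/10, -47/5)
  seg 6: up by d5 = 7 → (233/10, -12/5)
  seg 7: left by d10 = 7/2 → (99/5, -12/5)
  seg 8: left by d6 = 70 → (-251/5, -12/5)
  seg 9: left by d4 = 4 → (-271/5, -12/5)

d6 = 70
d7 = 18/5
d8 = 717/10
d9 = -99/5
d10 = 7/2
d11 = 433/20
endpoint = (-271/5, -12/5)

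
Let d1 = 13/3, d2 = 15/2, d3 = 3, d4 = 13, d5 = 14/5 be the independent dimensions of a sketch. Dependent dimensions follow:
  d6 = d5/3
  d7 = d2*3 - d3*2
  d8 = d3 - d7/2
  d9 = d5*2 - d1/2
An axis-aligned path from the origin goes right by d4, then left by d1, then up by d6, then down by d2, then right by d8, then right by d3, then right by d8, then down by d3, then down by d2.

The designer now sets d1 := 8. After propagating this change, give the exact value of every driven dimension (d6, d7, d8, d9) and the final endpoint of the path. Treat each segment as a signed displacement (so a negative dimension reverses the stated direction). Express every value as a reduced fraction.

Apply edit: d1 := 8
  d6 = d5/3 = 14/15
  d7 = d2*3 - d3*2 = 33/2
  d8 = d3 - d7/2 = -21/4
  d9 = d5*2 - d1/2 = 8/5
Walk from origin (0, 0):
  seg 1: right by d4 = 13 → (13, 0)
  seg 2: left by d1 = 8 → (5, 0)
  seg 3: up by d6 = 14/15 → (5, 14/15)
  seg 4: down by d2 = 15/2 → (5, -197/30)
  seg 5: right by d8 = -21/4 → (-1/4, -197/30)
  seg 6: right by d3 = 3 → (11/4, -197/30)
  seg 7: right by d8 = -21/4 → (-5/2, -197/30)
  seg 8: down by d3 = 3 → (-5/2, -287/30)
  seg 9: down by d2 = 15/2 → (-5/2, -256/15)

d6 = 14/15
d7 = 33/2
d8 = -21/4
d9 = 8/5
endpoint = (-5/2, -256/15)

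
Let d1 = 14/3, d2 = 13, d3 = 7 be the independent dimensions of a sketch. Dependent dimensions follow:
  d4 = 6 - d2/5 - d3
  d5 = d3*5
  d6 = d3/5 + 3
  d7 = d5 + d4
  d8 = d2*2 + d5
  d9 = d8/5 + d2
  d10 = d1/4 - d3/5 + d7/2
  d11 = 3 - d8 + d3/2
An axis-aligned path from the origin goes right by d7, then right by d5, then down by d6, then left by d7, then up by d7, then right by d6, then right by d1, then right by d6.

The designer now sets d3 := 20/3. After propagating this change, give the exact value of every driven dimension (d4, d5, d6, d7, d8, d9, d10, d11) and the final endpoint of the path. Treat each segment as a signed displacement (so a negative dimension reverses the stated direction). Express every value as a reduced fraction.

Apply edit: d3 := 20/3
  d4 = 6 - d2/5 - d3 = -49/15
  d5 = d3*5 = 100/3
  d6 = d3/5 + 3 = 13/3
  d7 = d5 + d4 = 451/15
  d8 = d2*2 + d5 = 178/3
  d9 = d8/5 + d2 = 373/15
  d10 = d1/4 - d3/5 + d7/2 = 223/15
  d11 = 3 - d8 + d3/2 = -53
Walk from origin (0, 0):
  seg 1: right by d7 = 451/15 → (451/15, 0)
  seg 2: right by d5 = 100/3 → (317/5, 0)
  seg 3: down by d6 = 13/3 → (317/5, -13/3)
  seg 4: left by d7 = 451/15 → (100/3, -13/3)
  seg 5: up by d7 = 451/15 → (100/3, 386/15)
  seg 6: right by d6 = 13/3 → (113/3, 386/15)
  seg 7: right by d1 = 14/3 → (127/3, 386/15)
  seg 8: right by d6 = 13/3 → (140/3, 386/15)

d4 = -49/15
d5 = 100/3
d6 = 13/3
d7 = 451/15
d8 = 178/3
d9 = 373/15
d10 = 223/15
d11 = -53
endpoint = (140/3, 386/15)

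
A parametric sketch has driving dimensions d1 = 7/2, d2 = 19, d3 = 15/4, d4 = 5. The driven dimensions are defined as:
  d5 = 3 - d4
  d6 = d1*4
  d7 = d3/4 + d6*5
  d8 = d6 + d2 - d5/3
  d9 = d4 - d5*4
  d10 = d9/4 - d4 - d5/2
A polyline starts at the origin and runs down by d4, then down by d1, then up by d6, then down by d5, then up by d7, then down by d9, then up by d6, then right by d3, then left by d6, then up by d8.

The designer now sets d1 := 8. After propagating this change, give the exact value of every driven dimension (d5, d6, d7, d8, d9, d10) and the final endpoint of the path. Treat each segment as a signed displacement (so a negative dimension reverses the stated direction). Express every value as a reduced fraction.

d5 = -2
d6 = 32
d7 = 2575/16
d8 = 155/3
d9 = 13
d10 = -3/4
endpoint = (-113/4, 12125/48)

Apply edit: d1 := 8
  d5 = 3 - d4 = -2
  d6 = d1*4 = 32
  d7 = d3/4 + d6*5 = 2575/16
  d8 = d6 + d2 - d5/3 = 155/3
  d9 = d4 - d5*4 = 13
  d10 = d9/4 - d4 - d5/2 = -3/4
Walk from origin (0, 0):
  seg 1: down by d4 = 5 → (0, -5)
  seg 2: down by d1 = 8 → (0, -13)
  seg 3: up by d6 = 32 → (0, 19)
  seg 4: down by d5 = -2 → (0, 21)
  seg 5: up by d7 = 2575/16 → (0, 2911/16)
  seg 6: down by d9 = 13 → (0, 2703/16)
  seg 7: up by d6 = 32 → (0, 3215/16)
  seg 8: right by d3 = 15/4 → (15/4, 3215/16)
  seg 9: left by d6 = 32 → (-113/4, 3215/16)
  seg 10: up by d8 = 155/3 → (-113/4, 12125/48)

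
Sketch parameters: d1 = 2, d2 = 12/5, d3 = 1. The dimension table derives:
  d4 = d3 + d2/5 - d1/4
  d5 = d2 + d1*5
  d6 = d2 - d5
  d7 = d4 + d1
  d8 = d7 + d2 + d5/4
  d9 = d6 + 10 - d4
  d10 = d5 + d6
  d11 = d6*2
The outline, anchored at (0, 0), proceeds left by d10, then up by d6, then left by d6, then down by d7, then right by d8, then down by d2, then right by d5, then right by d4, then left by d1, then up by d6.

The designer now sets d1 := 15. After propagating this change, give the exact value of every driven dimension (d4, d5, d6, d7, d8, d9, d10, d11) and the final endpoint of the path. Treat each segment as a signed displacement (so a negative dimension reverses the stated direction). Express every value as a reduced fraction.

d4 = -227/100
d5 = 387/5
d6 = -75
d7 = 1273/100
d8 = 862/25
d9 = -6273/100
d10 = 12/5
d11 = -150
endpoint = (16721/100, -16513/100)

Apply edit: d1 := 15
  d4 = d3 + d2/5 - d1/4 = -227/100
  d5 = d2 + d1*5 = 387/5
  d6 = d2 - d5 = -75
  d7 = d4 + d1 = 1273/100
  d8 = d7 + d2 + d5/4 = 862/25
  d9 = d6 + 10 - d4 = -6273/100
  d10 = d5 + d6 = 12/5
  d11 = d6*2 = -150
Walk from origin (0, 0):
  seg 1: left by d10 = 12/5 → (-12/5, 0)
  seg 2: up by d6 = -75 → (-12/5, -75)
  seg 3: left by d6 = -75 → (363/5, -75)
  seg 4: down by d7 = 1273/100 → (363/5, -8773/100)
  seg 5: right by d8 = 862/25 → (2677/25, -8773/100)
  seg 6: down by d2 = 12/5 → (2677/25, -9013/100)
  seg 7: right by d5 = 387/5 → (4612/25, -9013/100)
  seg 8: right by d4 = -227/100 → (18221/100, -9013/100)
  seg 9: left by d1 = 15 → (16721/100, -9013/100)
  seg 10: up by d6 = -75 → (16721/100, -16513/100)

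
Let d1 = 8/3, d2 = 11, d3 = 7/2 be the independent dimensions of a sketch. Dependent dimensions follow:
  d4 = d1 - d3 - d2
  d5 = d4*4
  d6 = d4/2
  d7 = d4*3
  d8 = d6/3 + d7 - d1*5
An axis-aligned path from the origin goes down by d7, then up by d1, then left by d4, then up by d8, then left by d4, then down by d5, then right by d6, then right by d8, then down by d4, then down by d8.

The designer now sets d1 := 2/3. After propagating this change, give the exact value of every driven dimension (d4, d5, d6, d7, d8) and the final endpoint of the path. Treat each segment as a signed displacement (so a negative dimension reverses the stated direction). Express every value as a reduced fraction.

Apply edit: d1 := 2/3
  d4 = d1 - d3 - d2 = -83/6
  d5 = d4*4 = -166/3
  d6 = d4/2 = -83/12
  d7 = d4*3 = -83/2
  d8 = d6/3 + d7 - d1*5 = -1697/36
Walk from origin (0, 0):
  seg 1: down by d7 = -83/2 → (0, 83/2)
  seg 2: up by d1 = 2/3 → (0, 253/6)
  seg 3: left by d4 = -83/6 → (83/6, 253/6)
  seg 4: up by d8 = -1697/36 → (83/6, -179/36)
  seg 5: left by d4 = -83/6 → (83/3, -179/36)
  seg 6: down by d5 = -166/3 → (83/3, 1813/36)
  seg 7: right by d6 = -83/12 → (83/4, 1813/36)
  seg 8: right by d8 = -1697/36 → (-475/18, 1813/36)
  seg 9: down by d4 = -83/6 → (-475/18, 2311/36)
  seg 10: down by d8 = -1697/36 → (-475/18, 334/3)

d4 = -83/6
d5 = -166/3
d6 = -83/12
d7 = -83/2
d8 = -1697/36
endpoint = (-475/18, 334/3)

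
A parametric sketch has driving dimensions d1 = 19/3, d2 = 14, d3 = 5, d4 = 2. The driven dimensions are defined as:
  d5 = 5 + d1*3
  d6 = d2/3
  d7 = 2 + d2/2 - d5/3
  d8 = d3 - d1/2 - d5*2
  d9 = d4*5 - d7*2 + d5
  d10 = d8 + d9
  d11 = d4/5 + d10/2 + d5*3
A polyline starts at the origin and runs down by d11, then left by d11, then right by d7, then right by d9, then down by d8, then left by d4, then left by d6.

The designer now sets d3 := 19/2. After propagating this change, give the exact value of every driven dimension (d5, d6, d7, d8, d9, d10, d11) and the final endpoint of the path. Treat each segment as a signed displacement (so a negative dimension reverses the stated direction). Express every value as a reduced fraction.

Apply edit: d3 := 19/2
  d5 = 5 + d1*3 = 24
  d6 = d2/3 = 14/3
  d7 = 2 + d2/2 - d5/3 = 1
  d8 = d3 - d1/2 - d5*2 = -125/3
  d9 = d4*5 - d7*2 + d5 = 32
  d10 = d8 + d9 = -29/3
  d11 = d4/5 + d10/2 + d5*3 = 2027/30
Walk from origin (0, 0):
  seg 1: down by d11 = 2027/30 → (0, -2027/30)
  seg 2: left by d11 = 2027/30 → (-2027/30, -2027/30)
  seg 3: right by d7 = 1 → (-1997/30, -2027/30)
  seg 4: right by d9 = 32 → (-1037/30, -2027/30)
  seg 5: down by d8 = -125/3 → (-1037/30, -259/10)
  seg 6: left by d4 = 2 → (-1097/30, -259/10)
  seg 7: left by d6 = 14/3 → (-1237/30, -259/10)

d5 = 24
d6 = 14/3
d7 = 1
d8 = -125/3
d9 = 32
d10 = -29/3
d11 = 2027/30
endpoint = (-1237/30, -259/10)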